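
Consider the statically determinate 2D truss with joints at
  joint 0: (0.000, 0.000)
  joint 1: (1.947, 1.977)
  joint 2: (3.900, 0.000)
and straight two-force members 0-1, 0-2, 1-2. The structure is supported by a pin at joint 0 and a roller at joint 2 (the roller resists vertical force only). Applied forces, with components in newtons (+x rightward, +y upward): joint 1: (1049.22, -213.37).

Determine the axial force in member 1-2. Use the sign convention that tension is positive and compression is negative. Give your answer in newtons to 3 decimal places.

-897.363

N=3 nodes, M=3 members, R=3 reactions → 2N=6, M+R=6
member 0 (0-1): L=2.7748, (cx,cy)=(0.7017,0.7125)
member 1 (0-2): L=3.9000, (cx,cy)=(1.0000,0.0000)
member 2 (1-2): L=2.7790, (cx,cy)=(0.7028,-0.7114)
solve A·x = −loads:
  F[0-1] = +596.5326 N (tension)
  F[0-2] = +630.6448 N (tension)
  F[1-2] = -897.3632 N (compression)
  Rx@0 = -1049.2200 N
  Ry@0 = -425.0247 N
  Ry@2 = +638.3947 N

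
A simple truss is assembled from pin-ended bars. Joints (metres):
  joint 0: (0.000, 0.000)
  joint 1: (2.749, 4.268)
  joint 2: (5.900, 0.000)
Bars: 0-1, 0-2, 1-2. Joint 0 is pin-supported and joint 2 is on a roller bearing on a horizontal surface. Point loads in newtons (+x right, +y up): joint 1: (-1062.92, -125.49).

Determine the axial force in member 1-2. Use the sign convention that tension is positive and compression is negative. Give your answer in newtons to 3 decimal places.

N=3 nodes, M=3 members, R=3 reactions → 2N=6, M+R=6
member 0 (0-1): L=5.0767, (cx,cy)=(0.5415,0.8407)
member 1 (0-2): L=5.9000, (cx,cy)=(1.0000,0.0000)
member 2 (1-2): L=5.3052, (cx,cy)=(0.5940,-0.8045)
solve A·x = −loads:
  F[0-1] = -994.3156 N (compression)
  F[0-2] = -524.5039 N (compression)
  F[1-2] = +883.0760 N (tension)
  Rx@0 = +1062.9200 N
  Ry@0 = +835.9257 N
  Ry@2 = -710.4357 N

883.076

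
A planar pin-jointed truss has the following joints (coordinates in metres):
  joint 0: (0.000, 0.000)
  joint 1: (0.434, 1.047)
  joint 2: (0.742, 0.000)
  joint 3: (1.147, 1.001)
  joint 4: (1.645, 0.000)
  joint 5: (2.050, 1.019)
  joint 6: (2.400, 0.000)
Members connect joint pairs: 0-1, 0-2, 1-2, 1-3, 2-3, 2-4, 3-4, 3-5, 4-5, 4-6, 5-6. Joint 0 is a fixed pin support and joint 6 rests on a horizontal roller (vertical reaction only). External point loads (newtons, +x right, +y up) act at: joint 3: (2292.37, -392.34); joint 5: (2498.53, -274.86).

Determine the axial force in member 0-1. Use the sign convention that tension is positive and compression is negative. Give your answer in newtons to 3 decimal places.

N=7 nodes, M=11 members, R=3 reactions → 2N=14, M+R=14
member 0 (0-1): L=1.1334, (cx,cy)=(0.3829,0.9238)
member 1 (0-2): L=0.7420, (cx,cy)=(1.0000,0.0000)
member 2 (1-2): L=1.0914, (cx,cy)=(0.2822,-0.9594)
member 3 (1-3): L=0.7145, (cx,cy)=(0.9979,-0.0644)
member 4 (2-3): L=1.0798, (cx,cy)=(0.3751,0.9270)
member 5 (2-4): L=0.9030, (cx,cy)=(1.0000,0.0000)
member 6 (3-4): L=1.1180, (cx,cy)=(0.4454,-0.8953)
member 7 (3-5): L=0.9032, (cx,cy)=(0.9998,0.0199)
member 8 (4-5): L=1.0965, (cx,cy)=(0.3693,0.9293)
member 9 (4-6): L=0.7550, (cx,cy)=(1.0000,0.0000)
member 10 (5-6): L=1.0774, (cx,cy)=(0.3248,-0.9458)
solve A·x = −loads:
  F[0-1] = +1918.2330 N (tension)
  F[0-2] = +4056.3641 N (tension)
  F[1-2] = -1933.1963 N (compression)
  F[1-3] = +1282.7761 N (tension)
  F[2-3] = +2000.6609 N (tension)
  F[2-4] = +2760.4171 N (tension)
  F[3-4] = -2399.4570 N (compression)
  F[3-5] = +807.0485 N (tension)
  F[4-5] = +2311.7398 N (tension)
  F[4-6] = +837.8106 N (tension)
  F[5-6] = -2579.0983 N (compression)
  Rx@0 = -4790.9000 N
  Ry@0 = -1772.0256 N
  Ry@6 = +2439.2256 N

1918.233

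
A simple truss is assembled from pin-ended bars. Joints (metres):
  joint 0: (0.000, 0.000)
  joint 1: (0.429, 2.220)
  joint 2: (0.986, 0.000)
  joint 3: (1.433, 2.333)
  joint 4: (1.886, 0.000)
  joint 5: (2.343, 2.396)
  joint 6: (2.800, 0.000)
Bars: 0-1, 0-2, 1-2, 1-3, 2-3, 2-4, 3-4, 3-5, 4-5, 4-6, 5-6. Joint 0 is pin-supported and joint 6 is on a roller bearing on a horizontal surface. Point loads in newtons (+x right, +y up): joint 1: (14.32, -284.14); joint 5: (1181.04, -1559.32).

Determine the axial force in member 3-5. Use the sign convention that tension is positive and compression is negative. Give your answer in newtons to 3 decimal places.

N=7 nodes, M=11 members, R=3 reactions → 2N=14, M+R=14
member 0 (0-1): L=2.2611, (cx,cy)=(0.1897,0.9818)
member 1 (0-2): L=0.9860, (cx,cy)=(1.0000,0.0000)
member 2 (1-2): L=2.2888, (cx,cy)=(0.2434,-0.9699)
member 3 (1-3): L=1.0103, (cx,cy)=(0.9937,0.1118)
member 4 (2-3): L=2.3754, (cx,cy)=(0.1882,0.9821)
member 5 (2-4): L=0.9000, (cx,cy)=(1.0000,0.0000)
member 6 (3-4): L=2.3766, (cx,cy)=(0.1906,-0.9817)
member 7 (3-5): L=0.9122, (cx,cy)=(0.9976,0.0691)
member 8 (4-5): L=2.4392, (cx,cy)=(0.1874,0.9823)
member 9 (4-6): L=0.9140, (cx,cy)=(1.0000,0.0000)
member 10 (5-6): L=2.4392, (cx,cy)=(0.1874,-0.9823)
solve A·x = −loads:
  F[0-1] = +536.6249 N (tension)
  F[0-2] = +1093.5445 N (tension)
  F[1-2] = -803.3176 N (compression)
  F[1-3] = +284.7760 N (tension)
  F[2-3] = +793.3399 N (tension)
  F[2-4] = +748.7633 N (tension)
  F[3-4] = -785.1248 N (compression)
  F[3-5] = +583.3228 N (tension)
  F[4-5] = +784.6243 N (tension)
  F[4-6] = +452.1053 N (tension)
  F[5-6] = -2413.0684 N (compression)
  Rx@0 = -1195.3600 N
  Ry@0 = -526.8775 N
  Ry@6 = +2370.3375 N

583.323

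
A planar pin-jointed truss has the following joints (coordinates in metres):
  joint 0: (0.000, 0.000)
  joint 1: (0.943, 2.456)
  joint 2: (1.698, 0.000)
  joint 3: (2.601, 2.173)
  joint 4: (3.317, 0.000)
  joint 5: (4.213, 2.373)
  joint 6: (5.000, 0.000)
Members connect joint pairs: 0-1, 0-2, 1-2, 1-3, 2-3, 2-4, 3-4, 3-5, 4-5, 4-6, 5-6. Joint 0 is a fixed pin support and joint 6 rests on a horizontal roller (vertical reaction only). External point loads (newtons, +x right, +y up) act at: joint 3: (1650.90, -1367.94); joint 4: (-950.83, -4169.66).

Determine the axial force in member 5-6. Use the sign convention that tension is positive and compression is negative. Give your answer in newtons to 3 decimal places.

-4419.936

N=7 nodes, M=11 members, R=3 reactions → 2N=14, M+R=14
member 0 (0-1): L=2.6308, (cx,cy)=(0.3584,0.9336)
member 1 (0-2): L=1.6980, (cx,cy)=(1.0000,0.0000)
member 2 (1-2): L=2.5694, (cx,cy)=(0.2938,-0.9559)
member 3 (1-3): L=1.6820, (cx,cy)=(0.9857,-0.1683)
member 4 (2-3): L=2.3532, (cx,cy)=(0.3837,0.9234)
member 5 (2-4): L=1.6190, (cx,cy)=(1.0000,0.0000)
member 6 (3-4): L=2.2879, (cx,cy)=(0.3129,-0.9498)
member 7 (3-5): L=1.6244, (cx,cy)=(0.9924,0.1231)
member 8 (4-5): L=2.5365, (cx,cy)=(0.3532,0.9355)
member 9 (4-6): L=1.6830, (cx,cy)=(1.0000,0.0000)
member 10 (5-6): L=2.5001, (cx,cy)=(0.3148,-0.9492)
solve A·x = −loads:
  F[0-1] = -1437.9115 N (compression)
  F[0-2] = +1215.4809 N (tension)
  F[1-2] = +1579.2629 N (tension)
  F[1-3] = -993.6266 N (compression)
  F[2-3] = -1634.6964 N (compression)
  F[2-4] = +2306.8297 N (tension)
  F[3-4] = -434.7088 N (compression)
  F[3-5] = -3145.5527 N (compression)
  F[4-5] = +4898.3136 N (tension)
  F[4-6] = +1391.3404 N (tension)
  F[5-6] = -4419.9358 N (compression)
  Rx@0 = -700.0700 N
  Ry@0 = +1342.3640 N
  Ry@6 = +4195.2360 N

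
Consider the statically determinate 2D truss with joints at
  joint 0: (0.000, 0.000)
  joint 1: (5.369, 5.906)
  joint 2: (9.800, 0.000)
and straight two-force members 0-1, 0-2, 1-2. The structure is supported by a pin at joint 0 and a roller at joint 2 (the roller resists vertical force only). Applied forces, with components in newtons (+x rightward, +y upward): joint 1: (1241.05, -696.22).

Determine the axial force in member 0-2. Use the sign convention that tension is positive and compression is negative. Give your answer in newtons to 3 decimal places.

N=3 nodes, M=3 members, R=3 reactions → 2N=6, M+R=6
member 0 (0-1): L=7.9817, (cx,cy)=(0.6727,0.7399)
member 1 (0-2): L=9.8000, (cx,cy)=(1.0000,0.0000)
member 2 (1-2): L=7.3834, (cx,cy)=(0.6001,-0.7999)
solve A·x = −loads:
  F[0-1] = +585.3560 N (tension)
  F[0-2] = +847.3006 N (tension)
  F[1-2] = -1411.8617 N (compression)
  Rx@0 = -1241.0500 N
  Ry@0 = -433.1317 N
  Ry@2 = +1129.3517 N

847.301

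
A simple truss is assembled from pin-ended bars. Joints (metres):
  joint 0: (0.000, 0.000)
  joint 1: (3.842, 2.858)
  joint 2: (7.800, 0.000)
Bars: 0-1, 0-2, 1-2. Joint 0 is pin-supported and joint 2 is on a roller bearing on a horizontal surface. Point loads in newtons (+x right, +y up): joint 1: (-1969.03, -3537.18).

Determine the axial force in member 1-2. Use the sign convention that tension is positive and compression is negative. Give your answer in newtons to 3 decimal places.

-1743.744

N=3 nodes, M=3 members, R=3 reactions → 2N=6, M+R=6
member 0 (0-1): L=4.7884, (cx,cy)=(0.8023,0.5969)
member 1 (0-2): L=7.8000, (cx,cy)=(1.0000,0.0000)
member 2 (1-2): L=4.8820, (cx,cy)=(0.8107,-0.5854)
solve A·x = −loads:
  F[0-1] = -4216.0443 N (compression)
  F[0-2] = +1413.7111 N (tension)
  F[1-2] = -1743.7438 N (compression)
  Rx@0 = +1969.0300 N
  Ry@0 = +2516.3649 N
  Ry@2 = +1020.8151 N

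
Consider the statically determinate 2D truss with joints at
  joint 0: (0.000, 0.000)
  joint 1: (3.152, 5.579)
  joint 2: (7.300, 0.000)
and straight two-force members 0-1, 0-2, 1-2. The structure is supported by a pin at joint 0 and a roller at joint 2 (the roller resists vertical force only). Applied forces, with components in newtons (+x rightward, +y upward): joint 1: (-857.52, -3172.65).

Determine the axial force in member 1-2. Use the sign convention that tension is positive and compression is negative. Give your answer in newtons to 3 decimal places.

-890.388

N=3 nodes, M=3 members, R=3 reactions → 2N=6, M+R=6
member 0 (0-1): L=6.4078, (cx,cy)=(0.4919,0.8707)
member 1 (0-2): L=7.3000, (cx,cy)=(1.0000,0.0000)
member 2 (1-2): L=6.9521, (cx,cy)=(0.5967,-0.8025)
solve A·x = −loads:
  F[0-1] = -2823.3033 N (compression)
  F[0-2] = +531.2568 N (tension)
  F[1-2] = -890.3880 N (compression)
  Rx@0 = +857.5200 N
  Ry@0 = +2458.1173 N
  Ry@2 = +714.5327 N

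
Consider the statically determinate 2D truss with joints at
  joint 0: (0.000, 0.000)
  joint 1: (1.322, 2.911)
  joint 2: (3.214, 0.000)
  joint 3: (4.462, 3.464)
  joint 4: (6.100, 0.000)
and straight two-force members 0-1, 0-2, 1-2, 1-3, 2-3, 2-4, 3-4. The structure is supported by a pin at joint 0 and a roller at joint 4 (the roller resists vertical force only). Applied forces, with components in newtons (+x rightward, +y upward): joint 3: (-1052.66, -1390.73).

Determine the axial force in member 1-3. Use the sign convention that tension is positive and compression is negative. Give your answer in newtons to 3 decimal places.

-976.982

N=5 nodes, M=7 members, R=3 reactions → 2N=10, M+R=10
member 0 (0-1): L=3.1971, (cx,cy)=(0.4135,0.9105)
member 1 (0-2): L=3.2140, (cx,cy)=(1.0000,0.0000)
member 2 (1-2): L=3.4718, (cx,cy)=(0.5450,-0.8385)
member 3 (1-3): L=3.1883, (cx,cy)=(0.9848,0.1734)
member 4 (2-3): L=3.6820, (cx,cy)=(0.3390,0.9408)
member 5 (2-4): L=2.8860, (cx,cy)=(1.0000,0.0000)
member 6 (3-4): L=3.8318, (cx,cy)=(0.4275,-0.9040)
solve A·x = −loads:
  F[0-1] = -1066.6798 N (compression)
  F[0-2] = -611.5916 N (compression)
  F[1-2] = +956.2314 N (tension)
  F[1-3] = -976.9820 N (compression)
  F[2-3] = -852.2123 N (compression)
  F[2-4] = +198.3720 N (tension)
  F[3-4] = -464.0493 N (compression)
  Rx@0 = +1052.6600 N
  Ry@0 = +971.2180 N
  Ry@4 = +419.5120 N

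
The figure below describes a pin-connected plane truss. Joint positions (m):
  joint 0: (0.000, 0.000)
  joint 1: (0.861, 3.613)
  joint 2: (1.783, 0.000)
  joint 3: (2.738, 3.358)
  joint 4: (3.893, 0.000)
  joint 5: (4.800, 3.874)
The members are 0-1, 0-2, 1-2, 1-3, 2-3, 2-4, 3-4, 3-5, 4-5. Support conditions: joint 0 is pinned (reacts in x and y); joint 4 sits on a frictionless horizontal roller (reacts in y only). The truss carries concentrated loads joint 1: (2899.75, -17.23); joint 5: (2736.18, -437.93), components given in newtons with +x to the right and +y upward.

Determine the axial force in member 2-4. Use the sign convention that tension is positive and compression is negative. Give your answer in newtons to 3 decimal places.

N=6 nodes, M=9 members, R=3 reactions → 2N=12, M+R=12
member 0 (0-1): L=3.7142, (cx,cy)=(0.2318,0.9728)
member 1 (0-2): L=1.7830, (cx,cy)=(1.0000,0.0000)
member 2 (1-2): L=3.7288, (cx,cy)=(0.2473,-0.9689)
member 3 (1-3): L=1.8942, (cx,cy)=(0.9909,-0.1346)
member 4 (2-3): L=3.4912, (cx,cy)=(0.2735,0.9619)
member 5 (2-4): L=2.1100, (cx,cy)=(1.0000,0.0000)
member 6 (3-4): L=3.5511, (cx,cy)=(0.3253,-0.9456)
member 7 (3-5): L=2.1256, (cx,cy)=(0.9701,0.2428)
member 8 (4-5): L=3.9788, (cx,cy)=(0.2280,0.9737)
solve A·x = −loads:
  F[0-1] = +5656.7141 N (tension)
  F[0-2] = +4324.6208 N (tension)
  F[1-2] = -5670.6323 N (compression)
  F[1-3] = -188.0010 N (compression)
  F[2-3] = +5712.4283 N (tension)
  F[2-4] = +1359.8455 N (tension)
  F[3-4] = -5039.2805 N (compression)
  F[3-5] = +3108.3550 N (tension)
  F[4-5] = -1224.7522 N (compression)
  Rx@0 = -5635.9300 N
  Ry@0 = -5502.6250 N
  Ry@4 = +5957.7850 N

1359.845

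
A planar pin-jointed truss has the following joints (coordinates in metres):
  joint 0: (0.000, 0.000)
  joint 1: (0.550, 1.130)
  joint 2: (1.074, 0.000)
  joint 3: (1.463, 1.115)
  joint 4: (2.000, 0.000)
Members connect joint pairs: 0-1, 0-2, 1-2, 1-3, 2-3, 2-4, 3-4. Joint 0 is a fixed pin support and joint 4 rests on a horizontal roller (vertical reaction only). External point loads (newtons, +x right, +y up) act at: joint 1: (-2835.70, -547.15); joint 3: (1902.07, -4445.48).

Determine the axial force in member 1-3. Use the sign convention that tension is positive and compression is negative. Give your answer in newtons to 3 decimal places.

N=5 nodes, M=7 members, R=3 reactions → 2N=10, M+R=10
member 0 (0-1): L=1.2567, (cx,cy)=(0.4376,0.8992)
member 1 (0-2): L=1.0740, (cx,cy)=(1.0000,0.0000)
member 2 (1-2): L=1.2456, (cx,cy)=(0.4207,-0.9072)
member 3 (1-3): L=0.9131, (cx,cy)=(0.9999,-0.0164)
member 4 (2-3): L=1.1809, (cx,cy)=(0.3294,0.9442)
member 5 (2-4): L=0.9260, (cx,cy)=(1.0000,0.0000)
member 6 (3-4): L=1.2376, (cx,cy)=(0.4339,-0.9010)
solve A·x = −loads:
  F[0-1] = -2371.1956 N (compression)
  F[0-2] = +104.0991 N (tension)
  F[1-2] = +1727.6261 N (tension)
  F[1-3] = +1071.3262 N (tension)
  F[2-3] = -1659.9585 N (compression)
  F[2-4] = +1377.6908 N (tension)
  F[3-4] = -3175.0407 N (compression)
  Rx@0 = +933.6300 N
  Ry@0 = +2132.0616 N
  Ry@4 = +2860.5684 N

1071.326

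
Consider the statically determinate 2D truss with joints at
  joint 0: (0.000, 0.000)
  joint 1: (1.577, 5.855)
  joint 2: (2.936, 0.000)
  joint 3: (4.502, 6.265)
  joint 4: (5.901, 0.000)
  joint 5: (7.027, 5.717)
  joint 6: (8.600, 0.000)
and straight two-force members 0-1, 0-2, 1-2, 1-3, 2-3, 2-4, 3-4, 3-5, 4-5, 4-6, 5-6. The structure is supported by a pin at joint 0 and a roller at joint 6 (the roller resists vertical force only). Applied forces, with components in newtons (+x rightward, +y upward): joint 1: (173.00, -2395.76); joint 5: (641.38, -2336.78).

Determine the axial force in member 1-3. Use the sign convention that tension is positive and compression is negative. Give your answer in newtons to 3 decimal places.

-527.557

N=7 nodes, M=11 members, R=3 reactions → 2N=14, M+R=14
member 0 (0-1): L=6.0637, (cx,cy)=(0.2601,0.9656)
member 1 (0-2): L=2.9360, (cx,cy)=(1.0000,0.0000)
member 2 (1-2): L=6.0106, (cx,cy)=(0.2261,-0.9741)
member 3 (1-3): L=2.9536, (cx,cy)=(0.9903,0.1388)
member 4 (2-3): L=6.4578, (cx,cy)=(0.2425,0.9702)
member 5 (2-4): L=2.9650, (cx,cy)=(1.0000,0.0000)
member 6 (3-4): L=6.4193, (cx,cy)=(0.2179,-0.9760)
member 7 (3-5): L=2.5838, (cx,cy)=(0.9772,-0.2121)
member 8 (4-5): L=5.8268, (cx,cy)=(0.1932,0.9812)
member 9 (4-6): L=2.6990, (cx,cy)=(1.0000,0.0000)
member 10 (5-6): L=5.9295, (cx,cy)=(0.2653,-0.9642)
solve A·x = −loads:
  F[0-1] = -1905.2714 N (compression)
  F[0-2] = +1309.8916 N (tension)
  F[1-2] = -646.0126 N (compression)
  F[1-3] = -527.5565 N (compression)
  F[2-3] = +648.6447 N (tension)
  F[2-4] = +1006.5332 N (tension)
  F[3-4] = -513.4282 N (compression)
  F[3-5] = -259.1543 N (compression)
  F[4-5] = +510.7135 N (tension)
  F[4-6] = +795.9461 N (tension)
  F[5-6] = -3000.3340 N (compression)
  Rx@0 = -814.3800 N
  Ry@0 = +1839.7085 N
  Ry@6 = +2892.8315 N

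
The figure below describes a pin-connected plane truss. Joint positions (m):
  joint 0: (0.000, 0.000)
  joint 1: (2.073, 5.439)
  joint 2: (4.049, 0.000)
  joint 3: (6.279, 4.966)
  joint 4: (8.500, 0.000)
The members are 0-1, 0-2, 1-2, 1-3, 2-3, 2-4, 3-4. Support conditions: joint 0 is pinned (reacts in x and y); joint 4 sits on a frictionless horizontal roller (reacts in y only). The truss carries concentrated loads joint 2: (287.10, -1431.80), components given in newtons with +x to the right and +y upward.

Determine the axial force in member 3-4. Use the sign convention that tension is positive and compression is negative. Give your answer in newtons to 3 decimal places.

N=5 nodes, M=7 members, R=3 reactions → 2N=10, M+R=10
member 0 (0-1): L=5.8207, (cx,cy)=(0.3561,0.9344)
member 1 (0-2): L=4.0490, (cx,cy)=(1.0000,0.0000)
member 2 (1-2): L=5.7868, (cx,cy)=(0.3415,-0.9399)
member 3 (1-3): L=4.2325, (cx,cy)=(0.9937,-0.1118)
member 4 (2-3): L=5.4437, (cx,cy)=(0.4096,0.9122)
member 5 (2-4): L=4.4510, (cx,cy)=(1.0000,0.0000)
member 6 (3-4): L=5.4400, (cx,cy)=(0.4083,-0.9129)
solve A·x = −loads:
  F[0-1] = -802.3687 N (compression)
  F[0-2] = +572.8599 N (tension)
  F[1-2] = +867.3317 N (tension)
  F[1-3] = -585.5920 N (compression)
  F[2-3] = +675.9153 N (tension)
  F[2-4] = +305.0374 N (tension)
  F[3-4] = -747.1474 N (compression)
  Rx@0 = -287.1000 N
  Ry@0 = +749.7579 N
  Ry@4 = +682.0421 N

-747.147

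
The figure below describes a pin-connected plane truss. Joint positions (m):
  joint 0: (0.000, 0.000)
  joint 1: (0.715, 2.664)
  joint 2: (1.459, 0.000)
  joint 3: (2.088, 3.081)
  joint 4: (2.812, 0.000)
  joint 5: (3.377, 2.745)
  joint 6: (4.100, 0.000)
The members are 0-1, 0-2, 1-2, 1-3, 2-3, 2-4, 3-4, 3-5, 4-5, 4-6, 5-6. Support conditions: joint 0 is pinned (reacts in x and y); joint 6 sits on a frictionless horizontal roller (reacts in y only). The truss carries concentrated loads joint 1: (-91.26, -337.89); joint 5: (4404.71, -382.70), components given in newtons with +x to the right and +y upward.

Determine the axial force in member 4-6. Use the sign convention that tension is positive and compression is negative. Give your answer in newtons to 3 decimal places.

859.659

N=7 nodes, M=11 members, R=3 reactions → 2N=14, M+R=14
member 0 (0-1): L=2.7583, (cx,cy)=(0.2592,0.9658)
member 1 (0-2): L=1.4590, (cx,cy)=(1.0000,0.0000)
member 2 (1-2): L=2.7659, (cx,cy)=(0.2690,-0.9631)
member 3 (1-3): L=1.4349, (cx,cy)=(0.9568,0.2906)
member 4 (2-3): L=3.1446, (cx,cy)=(0.2000,0.9798)
member 5 (2-4): L=1.3530, (cx,cy)=(1.0000,0.0000)
member 6 (3-4): L=3.1649, (cx,cy)=(0.2288,-0.9735)
member 7 (3-5): L=1.3321, (cx,cy)=(0.9677,-0.2522)
member 8 (4-5): L=2.8025, (cx,cy)=(0.2016,0.9795)
member 9 (4-6): L=1.2880, (cx,cy)=(1.0000,0.0000)
member 10 (5-6): L=2.8386, (cx,cy)=(0.2547,-0.9670)
solve A·x = −loads:
  F[0-1] = +2633.2682 N (tension)
  F[0-2] = +3630.8560 N (tension)
  F[1-2] = -2532.5609 N (compression)
  F[1-3] = +1520.7077 N (tension)
  F[2-3] = +2489.5343 N (tension)
  F[2-4] = +2451.6543 N (tension)
  F[3-4] = -3709.8347 N (compression)
  F[3-5] = +2895.3286 N (tension)
  F[4-5] = +3687.1698 N (tension)
  F[4-6] = +859.6586 N (tension)
  F[5-6] = -3375.1629 N (compression)
  Rx@0 = -4313.4500 N
  Ry@0 = -2543.2592 N
  Ry@6 = +3263.8492 N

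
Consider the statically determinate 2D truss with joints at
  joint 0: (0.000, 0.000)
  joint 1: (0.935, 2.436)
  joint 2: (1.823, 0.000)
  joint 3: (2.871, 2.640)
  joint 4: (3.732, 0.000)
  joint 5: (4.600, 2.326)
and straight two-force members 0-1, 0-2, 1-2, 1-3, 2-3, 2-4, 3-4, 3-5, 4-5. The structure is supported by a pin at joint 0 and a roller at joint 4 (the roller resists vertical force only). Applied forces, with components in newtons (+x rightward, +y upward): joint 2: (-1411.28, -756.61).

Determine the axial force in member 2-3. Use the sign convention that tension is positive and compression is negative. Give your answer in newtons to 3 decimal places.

429.264

N=6 nodes, M=9 members, R=3 reactions → 2N=12, M+R=12
member 0 (0-1): L=2.6093, (cx,cy)=(0.3583,0.9336)
member 1 (0-2): L=1.8230, (cx,cy)=(1.0000,0.0000)
member 2 (1-2): L=2.5928, (cx,cy)=(0.3425,-0.9395)
member 3 (1-3): L=1.9467, (cx,cy)=(0.9945,0.1048)
member 4 (2-3): L=2.8404, (cx,cy)=(0.3690,0.9294)
member 5 (2-4): L=1.9090, (cx,cy)=(1.0000,0.0000)
member 6 (3-4): L=2.7769, (cx,cy)=(0.3101,-0.9507)
member 7 (3-5): L=1.7573, (cx,cy)=(0.9839,-0.1787)
member 8 (4-5): L=2.4827, (cx,cy)=(0.3496,0.9369)
solve A·x = −loads:
  F[0-1] = -414.5521 N (compression)
  F[0-2] = -1262.7307 N (compression)
  F[1-2] = +380.6534 N (tension)
  F[1-3] = -280.4620 N (compression)
  F[2-3] = +429.2643 N (tension)
  F[2-4] = +120.5359 N (tension)
  F[3-4] = -388.7463 N (compression)
  F[3-5] = -0.0000 N (tension)
  F[4-5] = +0.0000 N (tension)
  Rx@0 = +1411.2800 N
  Ry@0 = +387.0226 N
  Ry@4 = +369.5874 N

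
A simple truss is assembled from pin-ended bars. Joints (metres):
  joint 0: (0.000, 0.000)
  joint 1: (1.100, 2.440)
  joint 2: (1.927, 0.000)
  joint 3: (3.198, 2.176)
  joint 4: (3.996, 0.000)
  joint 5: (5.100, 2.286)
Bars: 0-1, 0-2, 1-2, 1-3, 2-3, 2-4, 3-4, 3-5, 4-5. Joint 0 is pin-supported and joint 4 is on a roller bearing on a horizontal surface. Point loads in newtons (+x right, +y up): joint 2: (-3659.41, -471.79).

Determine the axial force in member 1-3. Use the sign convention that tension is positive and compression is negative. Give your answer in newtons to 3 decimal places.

-203.103

N=6 nodes, M=9 members, R=3 reactions → 2N=12, M+R=12
member 0 (0-1): L=2.6765, (cx,cy)=(0.4110,0.9116)
member 1 (0-2): L=1.9270, (cx,cy)=(1.0000,0.0000)
member 2 (1-2): L=2.5763, (cx,cy)=(0.3210,-0.9471)
member 3 (1-3): L=2.1145, (cx,cy)=(0.9922,-0.1248)
member 4 (2-3): L=2.5200, (cx,cy)=(0.5044,0.8635)
member 5 (2-4): L=2.0690, (cx,cy)=(1.0000,0.0000)
member 6 (3-4): L=2.3177, (cx,cy)=(0.3443,-0.9389)
member 7 (3-5): L=1.9052, (cx,cy)=(0.9983,0.0577)
member 8 (4-5): L=2.5386, (cx,cy)=(0.4349,0.9005)
solve A·x = −loads:
  F[0-1] = -267.9536 N (compression)
  F[0-2] = -3549.2848 N (compression)
  F[1-2] = +284.7014 N (tension)
  F[1-3] = -203.1029 N (compression)
  F[2-3] = +234.1137 N (tension)
  F[2-4] = +83.4351 N (tension)
  F[3-4] = -242.3289 N (compression)
  F[3-5] = -0.0000 N (compression)
  F[4-5] = +0.0000 N (tension)
  Rx@0 = +3659.4100 N
  Ry@0 = +244.2777 N
  Ry@4 = +227.5123 N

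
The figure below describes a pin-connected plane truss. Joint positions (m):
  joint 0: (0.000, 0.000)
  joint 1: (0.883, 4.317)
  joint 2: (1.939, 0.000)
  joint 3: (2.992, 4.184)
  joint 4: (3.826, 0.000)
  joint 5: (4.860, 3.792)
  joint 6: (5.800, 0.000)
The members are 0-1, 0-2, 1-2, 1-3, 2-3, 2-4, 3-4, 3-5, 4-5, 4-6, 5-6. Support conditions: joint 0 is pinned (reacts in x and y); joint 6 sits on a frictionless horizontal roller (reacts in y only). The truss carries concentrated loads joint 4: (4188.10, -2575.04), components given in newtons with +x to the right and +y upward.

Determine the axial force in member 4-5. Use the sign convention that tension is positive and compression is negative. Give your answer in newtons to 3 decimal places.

N=7 nodes, M=11 members, R=3 reactions → 2N=14, M+R=14
member 0 (0-1): L=4.4064, (cx,cy)=(0.2004,0.9797)
member 1 (0-2): L=1.9390, (cx,cy)=(1.0000,0.0000)
member 2 (1-2): L=4.4443, (cx,cy)=(0.2376,-0.9714)
member 3 (1-3): L=2.1132, (cx,cy)=(0.9980,-0.0629)
member 4 (2-3): L=4.3145, (cx,cy)=(0.2441,0.9698)
member 5 (2-4): L=1.8870, (cx,cy)=(1.0000,0.0000)
member 6 (3-4): L=4.2663, (cx,cy)=(0.1955,-0.9807)
member 7 (3-5): L=1.9087, (cx,cy)=(0.9787,-0.2054)
member 8 (4-5): L=3.9304, (cx,cy)=(0.2631,0.9648)
member 9 (4-6): L=1.9740, (cx,cy)=(1.0000,0.0000)
member 10 (5-6): L=3.9068, (cx,cy)=(0.2406,-0.9706)
solve A·x = −loads:
  F[0-1] = -894.5466 N (compression)
  F[0-2] = +4367.3593 N (tension)
  F[1-2] = +928.1973 N (tension)
  F[1-3] = -400.6014 N (compression)
  F[2-3] = -929.7301 N (compression)
  F[2-4] = +4814.8193 N (tension)
  F[3-4] = +1072.6143 N (tension)
  F[3-5] = -854.6172 N (compression)
  F[4-5] = +1578.7298 N (tension)
  F[4-6] = +421.0760 N (tension)
  F[5-6] = -1750.0507 N (compression)
  Rx@0 = -4188.1000 N
  Ry@0 = +876.4015 N
  Ry@6 = +1698.6385 N

1578.730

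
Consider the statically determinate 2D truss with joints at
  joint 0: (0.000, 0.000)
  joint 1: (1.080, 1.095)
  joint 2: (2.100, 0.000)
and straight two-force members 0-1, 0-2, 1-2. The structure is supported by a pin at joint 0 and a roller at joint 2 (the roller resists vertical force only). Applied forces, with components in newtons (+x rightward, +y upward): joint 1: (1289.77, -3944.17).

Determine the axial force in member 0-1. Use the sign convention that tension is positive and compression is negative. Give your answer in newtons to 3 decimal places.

N=3 nodes, M=3 members, R=3 reactions → 2N=6, M+R=6
member 0 (0-1): L=1.5380, (cx,cy)=(0.7022,0.7120)
member 1 (0-2): L=2.1000, (cx,cy)=(1.0000,0.0000)
member 2 (1-2): L=1.4965, (cx,cy)=(0.6816,-0.7317)
solve A·x = −loads:
  F[0-1] = -1746.1733 N (compression)
  F[0-2] = +2515.9564 N (tension)
  F[1-2] = -3691.2308 N (compression)
  Rx@0 = -1289.7700 N
  Ry@0 = +1243.2168 N
  Ry@2 = +2700.9532 N

-1746.173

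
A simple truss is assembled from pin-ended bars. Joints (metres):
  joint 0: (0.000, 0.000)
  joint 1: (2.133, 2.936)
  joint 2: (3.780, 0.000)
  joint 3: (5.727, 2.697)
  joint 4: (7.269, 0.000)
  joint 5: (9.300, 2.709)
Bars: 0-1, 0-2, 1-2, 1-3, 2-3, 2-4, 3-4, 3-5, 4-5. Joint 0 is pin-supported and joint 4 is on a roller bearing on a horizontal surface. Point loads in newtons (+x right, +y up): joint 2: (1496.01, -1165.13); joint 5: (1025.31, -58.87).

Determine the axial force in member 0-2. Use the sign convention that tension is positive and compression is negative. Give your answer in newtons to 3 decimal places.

N=6 nodes, M=9 members, R=3 reactions → 2N=12, M+R=12
member 0 (0-1): L=3.6290, (cx,cy)=(0.5878,0.8090)
member 1 (0-2): L=3.7800, (cx,cy)=(1.0000,0.0000)
member 2 (1-2): L=3.3664, (cx,cy)=(0.4892,-0.8721)
member 3 (1-3): L=3.6019, (cx,cy)=(0.9978,-0.0664)
member 4 (2-3): L=3.3264, (cx,cy)=(0.5853,0.8108)
member 5 (2-4): L=3.4890, (cx,cy)=(1.0000,0.0000)
member 6 (3-4): L=3.1067, (cx,cy)=(0.4963,-0.8681)
member 7 (3-5): L=3.5730, (cx,cy)=(1.0000,0.0034)
member 8 (4-5): L=3.3858, (cx,cy)=(0.5999,0.8001)
solve A·x = −loads:
  F[0-1] = -198.6117 N (compression)
  F[0-2] = +2638.0564 N (tension)
  F[1-2] = +200.6243 N (tension)
  F[1-3] = -215.3656 N (compression)
  F[2-3] = +1221.2118 N (tension)
  F[2-4] = +525.3940 N (tension)
  F[3-4] = -1152.8829 N (compression)
  F[3-5] = +1072.1519 N (tension)
  F[4-5] = -78.0782 N (compression)
  Rx@0 = -2521.3200 N
  Ry@0 = +160.6836 N
  Ry@4 = +1063.3164 N

2638.056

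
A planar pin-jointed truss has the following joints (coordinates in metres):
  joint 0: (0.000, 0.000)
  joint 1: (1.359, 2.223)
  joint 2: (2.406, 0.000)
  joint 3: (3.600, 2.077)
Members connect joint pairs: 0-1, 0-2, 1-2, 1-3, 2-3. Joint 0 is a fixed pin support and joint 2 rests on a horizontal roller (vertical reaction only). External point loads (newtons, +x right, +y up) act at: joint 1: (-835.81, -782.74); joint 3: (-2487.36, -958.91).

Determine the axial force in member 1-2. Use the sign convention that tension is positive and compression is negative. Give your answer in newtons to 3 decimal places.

2346.759

N=4 nodes, M=5 members, R=3 reactions → 2N=8, M+R=8
member 0 (0-1): L=2.6055, (cx,cy)=(0.5216,0.8532)
member 1 (0-2): L=2.4060, (cx,cy)=(1.0000,0.0000)
member 2 (1-2): L=2.4572, (cx,cy)=(0.4261,-0.9047)
member 3 (1-3): L=2.2458, (cx,cy)=(0.9979,-0.0650)
member 4 (2-3): L=2.3957, (cx,cy)=(0.4984,0.8670)
solve A·x = −loads:
  F[0-1] = -3263.2858 N (compression)
  F[0-2] = -1621.0736 N (compression)
  F[1-2] = +2346.7595 N (tension)
  F[1-3] = -1870.1758 N (compression)
  F[2-3] = -1246.3070 N (compression)
  Rx@0 = +3323.1700 N
  Ry@0 = +2784.2239 N
  Ry@2 = -1042.5739 N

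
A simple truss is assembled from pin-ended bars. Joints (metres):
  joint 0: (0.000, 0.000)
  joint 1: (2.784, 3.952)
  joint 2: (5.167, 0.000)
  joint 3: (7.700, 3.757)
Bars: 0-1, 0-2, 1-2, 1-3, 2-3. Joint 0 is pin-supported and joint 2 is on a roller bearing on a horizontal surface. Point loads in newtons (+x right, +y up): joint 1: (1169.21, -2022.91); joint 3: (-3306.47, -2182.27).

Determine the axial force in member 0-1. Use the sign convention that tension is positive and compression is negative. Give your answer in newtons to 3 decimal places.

N=4 nodes, M=5 members, R=3 reactions → 2N=8, M+R=8
member 0 (0-1): L=4.8341, (cx,cy)=(0.5759,0.8175)
member 1 (0-2): L=5.1670, (cx,cy)=(1.0000,0.0000)
member 2 (1-2): L=4.6149, (cx,cy)=(0.5164,-0.8564)
member 3 (1-3): L=4.9199, (cx,cy)=(0.9992,-0.0396)
member 4 (2-3): L=4.5311, (cx,cy)=(0.5590,0.8292)
solve A·x = −loads:
  F[0-1] = -1679.5459 N (compression)
  F[0-2] = -1170.0040 N (compression)
  F[1-2] = -676.0603 N (compression)
  F[1-3] = -1788.7711 N (compression)
  F[2-3] = -2717.4337 N (compression)
  Rx@0 = +2137.2600 N
  Ry@0 = +1373.0587 N
  Ry@2 = +2832.1213 N

-1679.546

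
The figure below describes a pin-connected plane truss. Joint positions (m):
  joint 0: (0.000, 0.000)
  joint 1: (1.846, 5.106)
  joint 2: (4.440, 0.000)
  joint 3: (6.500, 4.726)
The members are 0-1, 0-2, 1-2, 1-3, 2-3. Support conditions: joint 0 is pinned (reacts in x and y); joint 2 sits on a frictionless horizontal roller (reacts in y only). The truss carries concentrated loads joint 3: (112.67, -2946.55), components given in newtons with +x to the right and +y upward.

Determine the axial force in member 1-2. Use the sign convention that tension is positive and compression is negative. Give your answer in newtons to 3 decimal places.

-1791.461

N=4 nodes, M=5 members, R=3 reactions → 2N=8, M+R=8
member 0 (0-1): L=5.4295, (cx,cy)=(0.3400,0.9404)
member 1 (0-2): L=4.4400, (cx,cy)=(1.0000,0.0000)
member 2 (1-2): L=5.7271, (cx,cy)=(0.4529,-0.8915)
member 3 (1-3): L=4.6695, (cx,cy)=(0.9967,-0.0814)
member 4 (2-3): L=5.1555, (cx,cy)=(0.3996,0.9167)
solve A·x = −loads:
  F[0-1] = +1581.2196 N (tension)
  F[0-2] = -424.9407 N (compression)
  F[1-2] = -1791.4606 N (compression)
  F[1-3] = +1353.5090 N (tension)
  F[2-3] = -3094.1458 N (compression)
  Rx@0 = -112.6700 N
  Ry@0 = -1487.0206 N
  Ry@2 = +4433.5706 N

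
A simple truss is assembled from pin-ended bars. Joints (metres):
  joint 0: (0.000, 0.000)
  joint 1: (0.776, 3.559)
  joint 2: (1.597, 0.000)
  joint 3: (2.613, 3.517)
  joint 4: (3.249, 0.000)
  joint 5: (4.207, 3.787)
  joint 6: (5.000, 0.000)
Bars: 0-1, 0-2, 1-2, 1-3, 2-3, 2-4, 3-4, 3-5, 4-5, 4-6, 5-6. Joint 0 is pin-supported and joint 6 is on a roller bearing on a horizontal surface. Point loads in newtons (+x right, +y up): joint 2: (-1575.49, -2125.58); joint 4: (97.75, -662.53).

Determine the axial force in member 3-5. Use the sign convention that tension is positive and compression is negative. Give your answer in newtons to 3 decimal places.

-543.563

N=7 nodes, M=11 members, R=3 reactions → 2N=14, M+R=14
member 0 (0-1): L=3.6426, (cx,cy)=(0.2130,0.9770)
member 1 (0-2): L=1.5970, (cx,cy)=(1.0000,0.0000)
member 2 (1-2): L=3.6525, (cx,cy)=(0.2248,-0.9744)
member 3 (1-3): L=1.8375, (cx,cy)=(0.9997,-0.0229)
member 4 (2-3): L=3.6608, (cx,cy)=(0.2775,0.9607)
member 5 (2-4): L=1.6520, (cx,cy)=(1.0000,0.0000)
member 6 (3-4): L=3.5740, (cx,cy)=(0.1779,-0.9840)
member 7 (3-5): L=1.6167, (cx,cy)=(0.9860,0.1670)
member 8 (4-5): L=3.9063, (cx,cy)=(0.2452,0.9695)
member 9 (4-6): L=1.7510, (cx,cy)=(1.0000,0.0000)
member 10 (5-6): L=3.8691, (cx,cy)=(0.2050,-0.9788)
solve A·x = −loads:
  F[0-1] = -1718.1276 N (compression)
  F[0-2] = -1111.7210 N (compression)
  F[1-2] = +1740.5423 N (tension)
  F[1-3] = -757.4552 N (compression)
  F[2-3] = +447.1445 N (tension)
  F[2-4] = +730.9095 N (tension)
  F[3-4] = -546.3914 N (compression)
  F[3-5] = -543.5632 N (compression)
  F[4-5] = +1238.0082 N (tension)
  F[4-6] = +232.3137 N (tension)
  F[5-6] = -1133.4846 N (compression)
  Rx@0 = +1477.7400 N
  Ry@0 = +1678.6878 N
  Ry@6 = +1109.4222 N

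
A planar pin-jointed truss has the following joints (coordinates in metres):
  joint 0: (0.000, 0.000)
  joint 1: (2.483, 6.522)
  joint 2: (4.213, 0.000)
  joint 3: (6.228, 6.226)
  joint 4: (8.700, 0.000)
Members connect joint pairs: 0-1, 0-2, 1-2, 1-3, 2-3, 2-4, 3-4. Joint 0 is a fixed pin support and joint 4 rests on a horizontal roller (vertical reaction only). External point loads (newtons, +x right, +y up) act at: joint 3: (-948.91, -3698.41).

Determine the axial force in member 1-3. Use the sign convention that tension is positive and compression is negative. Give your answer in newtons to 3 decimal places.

-1144.968

N=5 nodes, M=7 members, R=3 reactions → 2N=10, M+R=10
member 0 (0-1): L=6.9787, (cx,cy)=(0.3558,0.9346)
member 1 (0-2): L=4.2130, (cx,cy)=(1.0000,0.0000)
member 2 (1-2): L=6.7475, (cx,cy)=(0.2564,-0.9666)
member 3 (1-3): L=3.7567, (cx,cy)=(0.9969,-0.0788)
member 4 (2-3): L=6.5440, (cx,cy)=(0.3079,0.9514)
member 5 (2-4): L=4.4870, (cx,cy)=(1.0000,0.0000)
member 6 (3-4): L=6.6988, (cx,cy)=(0.3690,-0.9294)
solve A·x = −loads:
  F[0-1] = -1851.0574 N (compression)
  F[0-2] = -290.3062 N (compression)
  F[1-2] = +1883.0895 N (tension)
  F[1-3] = -1144.9679 N (compression)
  F[2-3] = -1913.0963 N (compression)
  F[2-4] = +781.5748 N (tension)
  F[3-4] = -2117.9651 N (compression)
  Rx@0 = +948.9100 N
  Ry@0 = +1729.9291 N
  Ry@4 = +1968.4809 N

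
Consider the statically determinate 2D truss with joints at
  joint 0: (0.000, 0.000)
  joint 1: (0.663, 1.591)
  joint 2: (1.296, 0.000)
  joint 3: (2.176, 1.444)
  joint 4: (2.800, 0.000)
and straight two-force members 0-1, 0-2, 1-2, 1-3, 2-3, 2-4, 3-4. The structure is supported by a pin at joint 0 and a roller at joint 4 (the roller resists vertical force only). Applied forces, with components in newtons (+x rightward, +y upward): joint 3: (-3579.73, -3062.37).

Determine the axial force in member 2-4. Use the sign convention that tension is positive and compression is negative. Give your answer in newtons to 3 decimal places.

230.664

N=5 nodes, M=7 members, R=3 reactions → 2N=10, M+R=10
member 0 (0-1): L=1.7236, (cx,cy)=(0.3847,0.9231)
member 1 (0-2): L=1.2960, (cx,cy)=(1.0000,0.0000)
member 2 (1-2): L=1.7123, (cx,cy)=(0.3697,-0.9292)
member 3 (1-3): L=1.5201, (cx,cy)=(0.9953,-0.0967)
member 4 (2-3): L=1.6910, (cx,cy)=(0.5204,0.8539)
member 5 (2-4): L=1.5040, (cx,cy)=(1.0000,0.0000)
member 6 (3-4): L=1.5731, (cx,cy)=(0.3967,-0.9180)
solve A·x = −loads:
  F[0-1] = -2739.3556 N (compression)
  F[0-2] = -2526.0188 N (compression)
  F[1-2] = +2945.4096 N (tension)
  F[1-3] = -2152.6539 N (compression)
  F[2-3] = -3204.9164 N (compression)
  F[2-4] = +230.6644 N (tension)
  F[3-4] = -581.4880 N (compression)
  Rx@0 = +3579.7300 N
  Ry@0 = +2528.5889 N
  Ry@4 = +533.7811 N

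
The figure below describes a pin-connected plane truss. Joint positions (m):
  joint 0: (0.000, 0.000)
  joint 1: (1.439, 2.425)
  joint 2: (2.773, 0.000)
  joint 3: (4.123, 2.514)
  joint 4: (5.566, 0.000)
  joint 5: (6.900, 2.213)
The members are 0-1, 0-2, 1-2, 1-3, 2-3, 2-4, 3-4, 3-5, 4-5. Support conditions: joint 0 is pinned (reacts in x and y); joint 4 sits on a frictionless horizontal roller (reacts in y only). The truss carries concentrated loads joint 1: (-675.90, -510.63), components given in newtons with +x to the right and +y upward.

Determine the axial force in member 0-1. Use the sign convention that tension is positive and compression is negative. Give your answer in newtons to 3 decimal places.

N=6 nodes, M=9 members, R=3 reactions → 2N=12, M+R=12
member 0 (0-1): L=2.8198, (cx,cy)=(0.5103,0.8600)
member 1 (0-2): L=2.7730, (cx,cy)=(1.0000,0.0000)
member 2 (1-2): L=2.7677, (cx,cy)=(0.4820,-0.8762)
member 3 (1-3): L=2.6855, (cx,cy)=(0.9995,0.0331)
member 4 (2-3): L=2.8535, (cx,cy)=(0.4731,0.8810)
member 5 (2-4): L=2.7930, (cx,cy)=(1.0000,0.0000)
member 6 (3-4): L=2.8987, (cx,cy)=(0.4978,-0.8673)
member 7 (3-5): L=2.7933, (cx,cy)=(0.9942,-0.1078)
member 8 (4-5): L=2.5840, (cx,cy)=(0.5163,0.8564)
solve A·x = −loads:
  F[0-1] = -782.6773 N (compression)
  F[0-2] = -276.4861 N (compression)
  F[1-2] = +192.3754 N (tension)
  F[1-3] = +183.8644 N (tension)
  F[2-3] = -191.3201 N (compression)
  F[2-4] = -93.2506 N (compression)
  F[3-4] = +187.3217 N (tension)
  F[3-5] = -0.0000 N (tension)
  F[4-5] = +0.0000 N (tension)
  Rx@0 = +675.9000 N
  Ry@0 = +673.0915 N
  Ry@4 = -162.4615 N

-782.677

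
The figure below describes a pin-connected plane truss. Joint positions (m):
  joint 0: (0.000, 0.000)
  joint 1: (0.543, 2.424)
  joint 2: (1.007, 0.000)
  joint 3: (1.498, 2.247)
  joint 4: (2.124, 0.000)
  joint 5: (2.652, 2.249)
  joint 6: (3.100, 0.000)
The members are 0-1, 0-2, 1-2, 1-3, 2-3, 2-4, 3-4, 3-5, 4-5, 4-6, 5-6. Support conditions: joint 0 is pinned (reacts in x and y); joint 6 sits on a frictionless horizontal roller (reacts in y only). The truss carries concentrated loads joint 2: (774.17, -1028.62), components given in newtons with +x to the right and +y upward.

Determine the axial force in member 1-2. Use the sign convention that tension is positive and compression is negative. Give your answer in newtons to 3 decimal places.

N=7 nodes, M=11 members, R=3 reactions → 2N=14, M+R=14
member 0 (0-1): L=2.4841, (cx,cy)=(0.2186,0.9758)
member 1 (0-2): L=1.0070, (cx,cy)=(1.0000,0.0000)
member 2 (1-2): L=2.4680, (cx,cy)=(0.1880,-0.9822)
member 3 (1-3): L=0.9713, (cx,cy)=(0.9833,-0.1822)
member 4 (2-3): L=2.3000, (cx,cy)=(0.2135,0.9769)
member 5 (2-4): L=1.1170, (cx,cy)=(1.0000,0.0000)
member 6 (3-4): L=2.3326, (cx,cy)=(0.2684,-0.9633)
member 7 (3-5): L=1.1540, (cx,cy)=(1.0000,0.0017)
member 8 (4-5): L=2.3101, (cx,cy)=(0.2286,0.9735)
member 9 (4-6): L=0.9760, (cx,cy)=(1.0000,0.0000)
member 10 (5-6): L=2.2932, (cx,cy)=(0.1954,-0.9807)
solve A·x = −loads:
  F[0-1] = -711.6959 N (compression)
  F[0-2] = +929.7414 N (tension)
  F[1-2] = +763.5391 N (tension)
  F[1-3] = -304.2153 N (compression)
  F[2-3] = +285.2724 N (tension)
  F[2-4] = +238.2222 N (tension)
  F[3-4] = -347.1212 N (compression)
  F[3-5] = -145.0643 N (compression)
  F[4-5] = +343.4787 N (tension)
  F[4-6] = +66.5597 N (tension)
  F[5-6] = -340.7004 N (compression)
  Rx@0 = -774.1700 N
  Ry@0 = +694.4844 N
  Ry@6 = +334.1356 N

763.539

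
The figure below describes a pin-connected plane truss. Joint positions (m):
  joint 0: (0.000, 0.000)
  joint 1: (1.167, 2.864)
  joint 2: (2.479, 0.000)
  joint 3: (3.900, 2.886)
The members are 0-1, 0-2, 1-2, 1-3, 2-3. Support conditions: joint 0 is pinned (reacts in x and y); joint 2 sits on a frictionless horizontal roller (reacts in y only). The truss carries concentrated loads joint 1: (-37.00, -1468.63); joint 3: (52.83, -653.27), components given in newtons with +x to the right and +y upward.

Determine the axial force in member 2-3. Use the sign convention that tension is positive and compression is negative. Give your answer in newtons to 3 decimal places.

N=4 nodes, M=5 members, R=3 reactions → 2N=8, M+R=8
member 0 (0-1): L=3.0926, (cx,cy)=(0.3773,0.9261)
member 1 (0-2): L=2.4790, (cx,cy)=(1.0000,0.0000)
member 2 (1-2): L=3.1502, (cx,cy)=(0.4165,-0.9091)
member 3 (1-3): L=2.7331, (cx,cy)=(1.0000,0.0080)
member 4 (2-3): L=3.2169, (cx,cy)=(0.4417,0.8971)
solve A·x = −loads:
  F[0-1] = -414.7030 N (compression)
  F[0-2] = +172.3174 N (tension)
  F[1-2] = -1189.6441 N (compression)
  F[1-3] = +375.9875 N (tension)
  F[2-3] = -731.5381 N (compression)
  Rx@0 = -15.8300 N
  Ry@0 = +384.0446 N
  Ry@2 = +1737.8554 N

-731.538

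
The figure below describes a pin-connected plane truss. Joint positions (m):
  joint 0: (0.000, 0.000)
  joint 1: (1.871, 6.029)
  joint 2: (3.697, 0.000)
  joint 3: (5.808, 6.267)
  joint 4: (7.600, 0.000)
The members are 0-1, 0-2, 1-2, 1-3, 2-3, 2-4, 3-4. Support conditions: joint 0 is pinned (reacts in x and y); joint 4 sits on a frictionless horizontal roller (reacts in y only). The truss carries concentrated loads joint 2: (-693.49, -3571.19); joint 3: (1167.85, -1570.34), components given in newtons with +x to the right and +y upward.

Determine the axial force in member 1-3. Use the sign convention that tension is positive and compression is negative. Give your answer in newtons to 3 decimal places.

-748.816

N=5 nodes, M=7 members, R=3 reactions → 2N=10, M+R=10
member 0 (0-1): L=6.3126, (cx,cy)=(0.2964,0.9551)
member 1 (0-2): L=3.6970, (cx,cy)=(1.0000,0.0000)
member 2 (1-2): L=6.2995, (cx,cy)=(0.2899,-0.9571)
member 3 (1-3): L=3.9442, (cx,cy)=(0.9982,0.0603)
member 4 (2-3): L=6.6130, (cx,cy)=(0.3192,0.9477)
member 5 (2-4): L=3.9030, (cx,cy)=(1.0000,0.0000)
member 6 (3-4): L=6.5182, (cx,cy)=(0.2749,-0.9615)
solve A·x = −loads:
  F[0-1] = -1299.6451 N (compression)
  F[0-2] = +859.5608 N (tension)
  F[1-2] = +1249.7173 N (tension)
  F[1-3] = -748.8164 N (compression)
  F[2-3] = +2506.2524 N (tension)
  F[2-4] = +1115.2552 N (tension)
  F[3-4] = -4056.5984 N (compression)
  Rx@0 = -474.3600 N
  Ry@0 = +1241.2484 N
  Ry@4 = +3900.2816 N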